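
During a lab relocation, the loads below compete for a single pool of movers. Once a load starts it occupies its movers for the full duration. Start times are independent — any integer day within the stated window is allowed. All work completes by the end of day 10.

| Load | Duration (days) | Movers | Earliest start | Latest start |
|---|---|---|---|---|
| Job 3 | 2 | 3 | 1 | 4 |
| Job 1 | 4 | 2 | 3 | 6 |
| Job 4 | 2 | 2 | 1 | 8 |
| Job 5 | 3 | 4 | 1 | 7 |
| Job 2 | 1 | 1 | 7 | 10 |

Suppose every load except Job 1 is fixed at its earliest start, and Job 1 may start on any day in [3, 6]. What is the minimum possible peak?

Job 1@3: d1:9  d2:9  d3:6  d4:2  d5:2  d6:2  d7:1  d8:0  d9:0  d10:0 → peak 9
Job 1@4: d1:9  d2:9  d3:4  d4:2  d5:2  d6:2  d7:3  d8:0  d9:0  d10:0 → peak 9
Job 1@5: d1:9  d2:9  d3:4  d4:0  d5:2  d6:2  d7:3  d8:2  d9:0  d10:0 → peak 9
Job 1@6: d1:9  d2:9  d3:4  d4:0  d5:0  d6:2  d7:3  d8:2  d9:2  d10:0 → peak 9
Best is Job 1@3, peak 9.

9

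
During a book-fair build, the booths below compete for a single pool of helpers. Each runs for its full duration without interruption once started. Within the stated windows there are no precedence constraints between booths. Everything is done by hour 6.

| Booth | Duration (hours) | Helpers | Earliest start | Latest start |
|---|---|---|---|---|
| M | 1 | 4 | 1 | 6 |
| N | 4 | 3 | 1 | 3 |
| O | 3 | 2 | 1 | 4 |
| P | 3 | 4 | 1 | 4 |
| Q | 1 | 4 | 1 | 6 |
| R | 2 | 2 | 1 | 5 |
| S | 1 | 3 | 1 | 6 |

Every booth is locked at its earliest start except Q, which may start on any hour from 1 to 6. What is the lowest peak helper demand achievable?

Q@1: h1:22  h2:11  h3:9  h4:3  h5:0  h6:0 → peak 22
Q@2: h1:18  h2:15  h3:9  h4:3  h5:0  h6:0 → peak 18
Q@3: h1:18  h2:11  h3:13  h4:3  h5:0  h6:0 → peak 18
Q@4: h1:18  h2:11  h3:9  h4:7  h5:0  h6:0 → peak 18
Q@5: h1:18  h2:11  h3:9  h4:3  h5:4  h6:0 → peak 18
Q@6: h1:18  h2:11  h3:9  h4:3  h5:0  h6:4 → peak 18
Best is Q@2, peak 18.

18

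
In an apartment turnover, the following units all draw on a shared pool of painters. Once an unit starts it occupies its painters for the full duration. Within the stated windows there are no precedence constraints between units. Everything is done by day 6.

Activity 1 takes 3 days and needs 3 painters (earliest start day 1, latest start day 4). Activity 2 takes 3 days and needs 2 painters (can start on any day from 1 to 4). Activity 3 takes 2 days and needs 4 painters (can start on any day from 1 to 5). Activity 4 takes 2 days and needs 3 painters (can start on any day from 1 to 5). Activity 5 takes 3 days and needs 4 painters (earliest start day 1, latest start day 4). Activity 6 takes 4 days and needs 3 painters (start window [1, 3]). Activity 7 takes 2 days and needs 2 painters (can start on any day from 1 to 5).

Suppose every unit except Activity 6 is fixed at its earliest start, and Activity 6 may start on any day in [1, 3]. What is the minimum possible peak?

18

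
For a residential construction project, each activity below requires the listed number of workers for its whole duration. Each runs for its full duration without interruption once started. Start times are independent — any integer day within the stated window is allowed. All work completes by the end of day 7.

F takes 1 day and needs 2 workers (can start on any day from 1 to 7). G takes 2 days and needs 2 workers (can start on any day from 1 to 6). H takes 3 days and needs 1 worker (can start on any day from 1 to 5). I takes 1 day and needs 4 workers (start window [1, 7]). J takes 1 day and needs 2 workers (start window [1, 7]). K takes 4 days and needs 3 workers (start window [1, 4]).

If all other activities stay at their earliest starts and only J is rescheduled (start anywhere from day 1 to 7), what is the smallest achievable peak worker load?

12

J@1: d1:14  d2:6  d3:4  d4:3  d5:0  d6:0  d7:0 → peak 14
J@2: d1:12  d2:8  d3:4  d4:3  d5:0  d6:0  d7:0 → peak 12
J@3: d1:12  d2:6  d3:6  d4:3  d5:0  d6:0  d7:0 → peak 12
J@4: d1:12  d2:6  d3:4  d4:5  d5:0  d6:0  d7:0 → peak 12
J@5: d1:12  d2:6  d3:4  d4:3  d5:2  d6:0  d7:0 → peak 12
J@6: d1:12  d2:6  d3:4  d4:3  d5:0  d6:2  d7:0 → peak 12
J@7: d1:12  d2:6  d3:4  d4:3  d5:0  d6:0  d7:2 → peak 12
Best is J@2, peak 12.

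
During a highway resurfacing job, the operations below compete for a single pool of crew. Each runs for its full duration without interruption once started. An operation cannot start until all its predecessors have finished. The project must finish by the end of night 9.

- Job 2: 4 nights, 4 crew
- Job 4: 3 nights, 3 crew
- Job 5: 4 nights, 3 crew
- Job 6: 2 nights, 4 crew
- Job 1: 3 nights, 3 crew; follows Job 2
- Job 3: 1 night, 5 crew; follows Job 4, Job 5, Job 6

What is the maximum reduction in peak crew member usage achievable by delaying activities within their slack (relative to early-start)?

Early-start peak: n1:14  n2:14  n3:10  n4:7  n5:8  n6:3  n7:3  n8:0  n9:0 ⇒ 14.
Leveled (Job 2@1, Job 4@1, Job 5@4, Job 6@5, Job 1@7, Job 3@8): n1:7  n2:7  n3:7  n4:7  n5:7  n6:7  n7:6  n8:8  n9:3 ⇒ 8.
Reduction 14 − 8 = 6.

6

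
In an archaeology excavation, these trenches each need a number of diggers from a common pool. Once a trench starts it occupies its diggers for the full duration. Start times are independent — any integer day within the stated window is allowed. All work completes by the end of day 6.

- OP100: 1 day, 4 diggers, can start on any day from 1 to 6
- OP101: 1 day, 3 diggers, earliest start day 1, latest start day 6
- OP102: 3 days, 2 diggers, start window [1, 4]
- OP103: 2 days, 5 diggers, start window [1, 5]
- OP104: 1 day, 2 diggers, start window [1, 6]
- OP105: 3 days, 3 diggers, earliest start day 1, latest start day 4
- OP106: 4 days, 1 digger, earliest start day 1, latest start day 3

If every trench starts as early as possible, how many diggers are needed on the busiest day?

Early-start schedule: OP100@1, OP101@1, OP102@1, OP103@1, OP104@1, OP105@1, OP106@1.
Load per day: day 1: 20, day 2: 11, day 3: 6, day 4: 1, day 5: 0, day 6: 0.
Peak is 20.

20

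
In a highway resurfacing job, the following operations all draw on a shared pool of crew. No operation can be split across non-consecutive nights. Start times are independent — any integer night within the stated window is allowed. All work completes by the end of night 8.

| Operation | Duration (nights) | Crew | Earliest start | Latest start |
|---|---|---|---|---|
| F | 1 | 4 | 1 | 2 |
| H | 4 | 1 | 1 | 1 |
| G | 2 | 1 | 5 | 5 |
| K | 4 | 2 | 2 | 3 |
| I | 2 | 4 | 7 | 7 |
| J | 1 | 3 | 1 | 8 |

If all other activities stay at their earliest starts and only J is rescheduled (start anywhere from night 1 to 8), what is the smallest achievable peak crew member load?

J@1: n1:8  n2:3  n3:3  n4:3  n5:3  n6:1  n7:4  n8:4 → peak 8
J@2: n1:5  n2:6  n3:3  n4:3  n5:3  n6:1  n7:4  n8:4 → peak 6
J@3: n1:5  n2:3  n3:6  n4:3  n5:3  n6:1  n7:4  n8:4 → peak 6
J@4: n1:5  n2:3  n3:3  n4:6  n5:3  n6:1  n7:4  n8:4 → peak 6
J@5: n1:5  n2:3  n3:3  n4:3  n5:6  n6:1  n7:4  n8:4 → peak 6
J@6: n1:5  n2:3  n3:3  n4:3  n5:3  n6:4  n7:4  n8:4 → peak 5
J@7: n1:5  n2:3  n3:3  n4:3  n5:3  n6:1  n7:7  n8:4 → peak 7
J@8: n1:5  n2:3  n3:3  n4:3  n5:3  n6:1  n7:4  n8:7 → peak 7
Best is J@6, peak 5.

5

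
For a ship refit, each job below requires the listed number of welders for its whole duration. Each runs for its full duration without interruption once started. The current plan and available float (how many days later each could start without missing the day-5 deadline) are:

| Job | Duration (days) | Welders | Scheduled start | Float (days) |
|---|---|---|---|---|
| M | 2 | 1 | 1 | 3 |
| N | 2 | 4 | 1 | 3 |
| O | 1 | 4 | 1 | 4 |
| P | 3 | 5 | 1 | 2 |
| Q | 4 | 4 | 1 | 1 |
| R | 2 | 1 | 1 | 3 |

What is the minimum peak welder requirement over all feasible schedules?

10

Early-start (M@1, N@1, O@1, P@1, Q@1, R@1) gives peak 19: d1:19  d2:15  d3:9  d4:4  d5:0.
Shift P→3, Q→2.
Schedule M@1, N@1, O@1, P@3, Q@2, R@1: d1:10  d2:10  d3:9  d4:9  d5:9 — peak 10.
Total welder-days = 47 over 5 days ⇒ peak ≥ ⌈47/5⌉ = 10, so 10 is optimal.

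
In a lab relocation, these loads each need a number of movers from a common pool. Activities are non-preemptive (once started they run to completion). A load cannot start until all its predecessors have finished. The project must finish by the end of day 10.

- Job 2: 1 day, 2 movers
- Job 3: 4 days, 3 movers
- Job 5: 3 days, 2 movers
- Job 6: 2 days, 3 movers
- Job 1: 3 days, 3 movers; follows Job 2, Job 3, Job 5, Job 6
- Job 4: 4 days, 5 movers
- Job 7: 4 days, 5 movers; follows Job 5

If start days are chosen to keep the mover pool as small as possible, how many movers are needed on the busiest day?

Early-start (Job 2@1, Job 3@1, Job 5@1, Job 6@1, Job 1@5, Job 4@1, Job 7@4) gives peak 15: d1:15  d2:13  d3:10  d4:13  d5:8  d6:8  d7:8  d8:0  d9:0  d10:0.
Shift Job 3→4, Job 1→8, Job 4→3, Job 7→7.
Schedule Job 2@1, Job 3@4, Job 5@1, Job 6@1, Job 1@8, Job 4@3, Job 7@7: d1:7  d2:5  d3:7  d4:8  d5:8  d6:8  d7:8  d8:8  d9:8  d10:8 — peak 8.
Total mover-days = 75 over 10 days ⇒ peak ≥ ⌈75/10⌉ = 8, so 8 is optimal.

8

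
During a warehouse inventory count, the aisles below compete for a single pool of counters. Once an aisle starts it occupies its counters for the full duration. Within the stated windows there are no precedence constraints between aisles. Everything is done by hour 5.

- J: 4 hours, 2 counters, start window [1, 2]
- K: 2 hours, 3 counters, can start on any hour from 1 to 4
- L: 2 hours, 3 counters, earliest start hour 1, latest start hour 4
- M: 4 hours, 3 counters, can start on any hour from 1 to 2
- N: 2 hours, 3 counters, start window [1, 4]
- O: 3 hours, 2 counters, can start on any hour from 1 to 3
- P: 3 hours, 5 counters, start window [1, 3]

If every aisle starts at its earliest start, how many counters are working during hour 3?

12

At early start, hour 3 has: J, M, O, P.
Demand: 2 + 3 + 2 + 5 = 12.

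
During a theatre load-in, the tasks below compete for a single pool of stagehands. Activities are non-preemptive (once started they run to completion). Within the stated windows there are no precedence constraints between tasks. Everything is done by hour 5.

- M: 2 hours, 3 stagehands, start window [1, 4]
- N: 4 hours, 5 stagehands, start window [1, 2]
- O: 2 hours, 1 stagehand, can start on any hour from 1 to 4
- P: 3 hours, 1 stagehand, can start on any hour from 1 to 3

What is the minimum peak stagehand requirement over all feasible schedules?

8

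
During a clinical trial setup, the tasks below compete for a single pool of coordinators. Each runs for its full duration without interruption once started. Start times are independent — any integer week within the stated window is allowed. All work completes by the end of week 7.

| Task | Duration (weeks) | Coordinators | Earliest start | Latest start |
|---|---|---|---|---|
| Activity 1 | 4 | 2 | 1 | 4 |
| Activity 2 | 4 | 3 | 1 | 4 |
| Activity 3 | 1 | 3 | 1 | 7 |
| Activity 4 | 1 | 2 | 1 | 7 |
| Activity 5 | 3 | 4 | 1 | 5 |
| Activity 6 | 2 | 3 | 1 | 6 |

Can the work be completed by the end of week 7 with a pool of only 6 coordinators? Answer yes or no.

Total coordinator-weeks = 43; over 7 weeks the average is 43/7 > 6, so some week must exceed 6.

no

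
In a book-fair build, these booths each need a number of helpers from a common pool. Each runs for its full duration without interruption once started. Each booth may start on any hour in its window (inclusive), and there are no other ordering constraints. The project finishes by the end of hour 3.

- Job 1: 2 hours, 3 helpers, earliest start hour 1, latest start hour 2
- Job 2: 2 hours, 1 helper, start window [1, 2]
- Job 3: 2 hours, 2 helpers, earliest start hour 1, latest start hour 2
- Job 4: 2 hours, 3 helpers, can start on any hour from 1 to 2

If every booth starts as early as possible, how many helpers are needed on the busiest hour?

9

Early-start schedule: Job 1@1, Job 2@1, Job 3@1, Job 4@1.
Load per hour: hour 1: 9, hour 2: 9, hour 3: 0.
Peak is 9.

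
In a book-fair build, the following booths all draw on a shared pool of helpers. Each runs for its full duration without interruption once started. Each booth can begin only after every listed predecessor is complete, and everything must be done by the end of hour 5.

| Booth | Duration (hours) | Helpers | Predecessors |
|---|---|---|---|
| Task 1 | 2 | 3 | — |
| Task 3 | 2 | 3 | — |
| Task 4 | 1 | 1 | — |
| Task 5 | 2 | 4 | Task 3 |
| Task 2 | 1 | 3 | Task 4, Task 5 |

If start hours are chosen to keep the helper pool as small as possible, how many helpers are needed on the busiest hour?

Early-start (Task 1@1, Task 3@1, Task 4@1, Task 5@3, Task 2@5) gives peak 7: h1:7  h2:6  h3:4  h4:4  h5:3.
Shift Task 4→3.
Schedule Task 1@1, Task 3@1, Task 4@3, Task 5@3, Task 2@5: h1:6  h2:6  h3:5  h4:4  h5:3 — peak 6.
No arrangement of the 16 feasible schedules does better.

6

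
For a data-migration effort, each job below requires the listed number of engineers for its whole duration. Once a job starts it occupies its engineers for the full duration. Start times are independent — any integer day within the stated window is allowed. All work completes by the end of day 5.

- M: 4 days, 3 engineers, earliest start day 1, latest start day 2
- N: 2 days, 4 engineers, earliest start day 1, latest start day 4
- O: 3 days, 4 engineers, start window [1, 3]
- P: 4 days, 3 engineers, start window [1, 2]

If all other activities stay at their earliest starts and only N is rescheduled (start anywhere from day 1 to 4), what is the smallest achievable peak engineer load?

N@1: d1:14  d2:14  d3:10  d4:6  d5:0 → peak 14
N@2: d1:10  d2:14  d3:14  d4:6  d5:0 → peak 14
N@3: d1:10  d2:10  d3:14  d4:10  d5:0 → peak 14
N@4: d1:10  d2:10  d3:10  d4:10  d5:4 → peak 10
Best is N@4, peak 10.

10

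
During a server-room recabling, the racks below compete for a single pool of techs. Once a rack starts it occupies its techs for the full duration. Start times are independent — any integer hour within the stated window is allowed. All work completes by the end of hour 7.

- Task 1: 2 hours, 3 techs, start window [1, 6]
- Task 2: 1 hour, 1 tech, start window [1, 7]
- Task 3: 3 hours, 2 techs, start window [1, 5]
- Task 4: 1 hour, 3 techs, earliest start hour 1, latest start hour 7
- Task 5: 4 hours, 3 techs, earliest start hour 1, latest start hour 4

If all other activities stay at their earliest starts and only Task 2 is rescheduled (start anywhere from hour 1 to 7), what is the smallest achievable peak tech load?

11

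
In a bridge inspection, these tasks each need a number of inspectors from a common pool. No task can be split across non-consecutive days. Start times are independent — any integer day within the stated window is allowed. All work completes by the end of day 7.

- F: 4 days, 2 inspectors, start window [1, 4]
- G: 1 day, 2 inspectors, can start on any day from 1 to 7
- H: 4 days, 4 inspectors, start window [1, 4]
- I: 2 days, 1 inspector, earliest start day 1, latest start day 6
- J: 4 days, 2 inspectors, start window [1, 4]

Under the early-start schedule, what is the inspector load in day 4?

8

At early start, day 4 has: F, H, J.
Demand: 2 + 4 + 2 = 8.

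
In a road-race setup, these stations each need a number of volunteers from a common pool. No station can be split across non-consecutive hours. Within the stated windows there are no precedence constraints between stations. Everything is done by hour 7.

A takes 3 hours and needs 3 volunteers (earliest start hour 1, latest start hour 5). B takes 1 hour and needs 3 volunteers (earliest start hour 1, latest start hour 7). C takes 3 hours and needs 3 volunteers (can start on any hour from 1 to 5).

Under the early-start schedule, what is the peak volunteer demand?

9

Early-start schedule: A@1, B@1, C@1.
Load per hour: hour 1: 9, hour 2: 6, hour 3: 6, hour 4: 0, hour 5: 0, hour 6: 0, hour 7: 0.
Peak is 9.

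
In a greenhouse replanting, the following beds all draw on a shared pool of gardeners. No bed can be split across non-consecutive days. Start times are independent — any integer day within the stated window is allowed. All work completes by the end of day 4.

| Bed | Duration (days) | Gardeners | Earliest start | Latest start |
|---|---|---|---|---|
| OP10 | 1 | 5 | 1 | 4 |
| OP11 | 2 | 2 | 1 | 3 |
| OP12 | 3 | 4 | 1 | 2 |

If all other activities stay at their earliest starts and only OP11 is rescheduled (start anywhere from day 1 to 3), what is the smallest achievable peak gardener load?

OP11@1: d1:11  d2:6  d3:4  d4:0 → peak 11
OP11@2: d1:9  d2:6  d3:6  d4:0 → peak 9
OP11@3: d1:9  d2:4  d3:6  d4:2 → peak 9
Best is OP11@2, peak 9.

9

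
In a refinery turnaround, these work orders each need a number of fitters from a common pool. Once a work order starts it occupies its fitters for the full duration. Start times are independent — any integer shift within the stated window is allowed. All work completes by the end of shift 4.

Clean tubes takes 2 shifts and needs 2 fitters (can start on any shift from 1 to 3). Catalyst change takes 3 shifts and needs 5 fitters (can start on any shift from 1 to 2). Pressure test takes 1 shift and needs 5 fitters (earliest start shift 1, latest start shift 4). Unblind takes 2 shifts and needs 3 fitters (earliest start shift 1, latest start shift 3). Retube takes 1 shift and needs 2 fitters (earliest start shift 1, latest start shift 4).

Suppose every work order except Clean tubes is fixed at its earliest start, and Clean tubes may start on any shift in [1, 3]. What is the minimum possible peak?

15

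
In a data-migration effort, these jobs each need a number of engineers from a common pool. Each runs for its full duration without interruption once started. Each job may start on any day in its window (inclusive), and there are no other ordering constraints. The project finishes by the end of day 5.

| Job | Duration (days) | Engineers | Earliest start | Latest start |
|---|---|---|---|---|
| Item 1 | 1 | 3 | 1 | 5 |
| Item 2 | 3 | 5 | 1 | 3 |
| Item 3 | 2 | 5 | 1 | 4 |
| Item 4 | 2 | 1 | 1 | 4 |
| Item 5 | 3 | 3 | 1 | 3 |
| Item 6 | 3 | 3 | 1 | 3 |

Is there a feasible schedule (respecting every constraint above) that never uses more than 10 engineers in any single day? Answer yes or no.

no

The minimum achievable peak is 11; 10 < 11, so no feasible schedule stays within the cap.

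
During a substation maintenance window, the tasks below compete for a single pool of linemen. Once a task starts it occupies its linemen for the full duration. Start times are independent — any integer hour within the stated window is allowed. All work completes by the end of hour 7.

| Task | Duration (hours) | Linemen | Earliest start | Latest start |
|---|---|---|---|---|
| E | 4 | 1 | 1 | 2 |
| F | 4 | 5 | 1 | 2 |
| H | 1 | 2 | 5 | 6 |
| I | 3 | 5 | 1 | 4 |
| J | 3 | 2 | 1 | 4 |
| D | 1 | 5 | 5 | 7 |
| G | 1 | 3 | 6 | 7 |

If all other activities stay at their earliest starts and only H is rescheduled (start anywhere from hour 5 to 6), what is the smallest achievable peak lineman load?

13

H@5: h1:13  h2:13  h3:13  h4:6  h5:7  h6:3  h7:0 → peak 13
H@6: h1:13  h2:13  h3:13  h4:6  h5:5  h6:5  h7:0 → peak 13
Best is H@5, peak 13.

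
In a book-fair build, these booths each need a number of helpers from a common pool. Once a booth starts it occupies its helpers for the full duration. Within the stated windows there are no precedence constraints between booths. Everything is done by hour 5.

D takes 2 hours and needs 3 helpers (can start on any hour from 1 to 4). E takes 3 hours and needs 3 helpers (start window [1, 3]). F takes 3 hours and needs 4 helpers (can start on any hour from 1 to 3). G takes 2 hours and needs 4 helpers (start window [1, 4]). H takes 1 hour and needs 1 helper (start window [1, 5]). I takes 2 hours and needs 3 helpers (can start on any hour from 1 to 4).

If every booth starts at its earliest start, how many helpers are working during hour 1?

At early start, hour 1 has: D, E, F, G, H, I.
Demand: 3 + 3 + 4 + 4 + 1 + 3 = 18.

18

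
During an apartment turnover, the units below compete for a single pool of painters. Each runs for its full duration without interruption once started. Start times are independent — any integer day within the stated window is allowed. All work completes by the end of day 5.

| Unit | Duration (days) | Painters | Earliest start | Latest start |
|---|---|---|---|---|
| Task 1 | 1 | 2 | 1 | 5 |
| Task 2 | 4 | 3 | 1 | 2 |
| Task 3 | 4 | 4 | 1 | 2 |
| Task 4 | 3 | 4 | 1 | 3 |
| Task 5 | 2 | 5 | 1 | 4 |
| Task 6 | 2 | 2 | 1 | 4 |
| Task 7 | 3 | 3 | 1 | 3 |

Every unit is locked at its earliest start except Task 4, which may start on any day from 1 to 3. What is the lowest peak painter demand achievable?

Task 4@1: d1:23  d2:21  d3:14  d4:7  d5:0 → peak 23
Task 4@2: d1:19  d2:21  d3:14  d4:11  d5:0 → peak 21
Task 4@3: d1:19  d2:17  d3:14  d4:11  d5:4 → peak 19
Best is Task 4@3, peak 19.

19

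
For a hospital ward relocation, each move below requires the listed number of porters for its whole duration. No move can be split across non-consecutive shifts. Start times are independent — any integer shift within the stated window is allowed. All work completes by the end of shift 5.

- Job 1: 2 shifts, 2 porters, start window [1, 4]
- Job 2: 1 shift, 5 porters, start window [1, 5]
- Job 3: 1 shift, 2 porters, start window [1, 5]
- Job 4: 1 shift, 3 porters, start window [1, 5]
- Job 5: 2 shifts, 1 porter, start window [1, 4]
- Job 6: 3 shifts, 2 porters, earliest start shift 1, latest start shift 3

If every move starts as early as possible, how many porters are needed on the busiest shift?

15

Early-start schedule: Job 1@1, Job 2@1, Job 3@1, Job 4@1, Job 5@1, Job 6@1.
Load per shift: shift 1: 15, shift 2: 5, shift 3: 2, shift 4: 0, shift 5: 0.
Peak is 15.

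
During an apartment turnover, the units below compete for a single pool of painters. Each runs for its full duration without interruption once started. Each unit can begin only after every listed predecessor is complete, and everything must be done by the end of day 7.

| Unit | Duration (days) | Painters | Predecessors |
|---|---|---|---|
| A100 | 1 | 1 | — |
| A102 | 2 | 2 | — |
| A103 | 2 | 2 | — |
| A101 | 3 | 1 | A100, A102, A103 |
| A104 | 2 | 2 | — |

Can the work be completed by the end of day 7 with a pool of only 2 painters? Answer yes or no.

no

Total painter-days = 16; over 7 days the average is 16/7 > 2, so some day must exceed 2.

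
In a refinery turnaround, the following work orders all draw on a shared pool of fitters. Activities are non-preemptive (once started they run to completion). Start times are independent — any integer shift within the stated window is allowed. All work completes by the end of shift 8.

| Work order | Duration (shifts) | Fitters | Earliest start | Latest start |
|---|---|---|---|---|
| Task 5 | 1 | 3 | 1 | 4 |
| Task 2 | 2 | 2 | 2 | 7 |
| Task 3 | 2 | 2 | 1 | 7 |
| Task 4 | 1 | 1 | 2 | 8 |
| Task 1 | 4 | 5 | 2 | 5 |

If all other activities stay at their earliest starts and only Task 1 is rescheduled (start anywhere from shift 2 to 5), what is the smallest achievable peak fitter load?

5

Task 1@2: s1:5  s2:10  s3:7  s4:5  s5:5  s6:0  s7:0  s8:0 → peak 10
Task 1@3: s1:5  s2:5  s3:7  s4:5  s5:5  s6:5  s7:0  s8:0 → peak 7
Task 1@4: s1:5  s2:5  s3:2  s4:5  s5:5  s6:5  s7:5  s8:0 → peak 5
Task 1@5: s1:5  s2:5  s3:2  s4:0  s5:5  s6:5  s7:5  s8:5 → peak 5
Best is Task 1@4, peak 5.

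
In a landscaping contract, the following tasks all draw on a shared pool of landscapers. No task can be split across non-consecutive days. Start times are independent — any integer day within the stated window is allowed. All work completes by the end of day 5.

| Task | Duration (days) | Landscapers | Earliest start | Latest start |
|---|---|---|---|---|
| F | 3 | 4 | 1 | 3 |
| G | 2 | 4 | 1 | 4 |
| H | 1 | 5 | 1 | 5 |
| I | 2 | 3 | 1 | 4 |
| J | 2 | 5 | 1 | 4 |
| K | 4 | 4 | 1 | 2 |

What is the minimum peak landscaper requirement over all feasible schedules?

Early-start (F@1, G@1, H@1, I@1, J@1, K@1) gives peak 25: d1:25  d2:20  d3:8  d4:4  d5:0.
Shift H→5, I→3, J→4.
Schedule F@1, G@1, H@5, I@3, J@4, K@1: d1:12  d2:12  d3:11  d4:12  d5:10 — peak 12.
Total landscaper-days = 57 over 5 days ⇒ peak ≥ ⌈57/5⌉ = 12, so 12 is optimal.

12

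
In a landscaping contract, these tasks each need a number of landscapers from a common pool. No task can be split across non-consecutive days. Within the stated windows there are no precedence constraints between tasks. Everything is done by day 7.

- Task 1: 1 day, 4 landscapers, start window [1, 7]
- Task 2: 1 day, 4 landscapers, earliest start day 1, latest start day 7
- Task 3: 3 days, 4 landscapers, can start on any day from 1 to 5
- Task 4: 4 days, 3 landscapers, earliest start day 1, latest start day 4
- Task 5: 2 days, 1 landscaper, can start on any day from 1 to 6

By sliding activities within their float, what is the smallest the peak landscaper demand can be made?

Early-start (Task 1@1, Task 2@1, Task 3@1, Task 4@1, Task 5@1) gives peak 16: d1:16  d2:8  d3:7  d4:3  d5:0  d6:0  d7:0.
Shift Task 2→2, Task 3→3, Task 5→5.
Schedule Task 1@1, Task 2@2, Task 3@3, Task 4@1, Task 5@5: d1:7  d2:7  d3:7  d4:7  d5:5  d6:1  d7:0 — peak 7.

7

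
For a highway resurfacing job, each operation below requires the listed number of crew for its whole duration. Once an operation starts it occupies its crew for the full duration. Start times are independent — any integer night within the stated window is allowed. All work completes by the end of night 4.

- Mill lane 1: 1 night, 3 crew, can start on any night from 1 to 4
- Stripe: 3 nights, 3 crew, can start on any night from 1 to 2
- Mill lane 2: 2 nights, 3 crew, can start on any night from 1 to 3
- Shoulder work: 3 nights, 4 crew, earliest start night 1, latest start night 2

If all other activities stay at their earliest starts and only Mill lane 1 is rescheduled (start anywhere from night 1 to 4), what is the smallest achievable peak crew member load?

Mill lane 1@1: n1:13  n2:10  n3:7  n4:0 → peak 13
Mill lane 1@2: n1:10  n2:13  n3:7  n4:0 → peak 13
Mill lane 1@3: n1:10  n2:10  n3:10  n4:0 → peak 10
Mill lane 1@4: n1:10  n2:10  n3:7  n4:3 → peak 10
Best is Mill lane 1@3, peak 10.

10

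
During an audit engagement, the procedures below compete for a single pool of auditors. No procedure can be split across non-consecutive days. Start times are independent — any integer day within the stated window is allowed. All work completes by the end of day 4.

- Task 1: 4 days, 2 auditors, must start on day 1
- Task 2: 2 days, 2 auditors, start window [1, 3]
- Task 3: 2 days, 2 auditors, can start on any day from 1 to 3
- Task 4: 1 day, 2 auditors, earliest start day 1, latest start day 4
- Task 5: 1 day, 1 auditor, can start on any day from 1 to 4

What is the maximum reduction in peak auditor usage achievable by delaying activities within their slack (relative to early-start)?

3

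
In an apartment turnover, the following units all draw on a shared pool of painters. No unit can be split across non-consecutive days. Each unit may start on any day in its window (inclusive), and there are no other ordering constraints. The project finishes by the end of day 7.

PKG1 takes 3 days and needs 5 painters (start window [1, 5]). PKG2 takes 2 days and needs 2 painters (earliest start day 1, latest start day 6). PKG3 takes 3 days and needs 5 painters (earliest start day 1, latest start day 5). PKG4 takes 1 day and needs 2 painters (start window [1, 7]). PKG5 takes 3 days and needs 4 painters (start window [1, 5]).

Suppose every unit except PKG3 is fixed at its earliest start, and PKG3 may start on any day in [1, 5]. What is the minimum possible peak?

PKG3@1: d1:18  d2:16  d3:14  d4:0  d5:0  d6:0  d7:0 → peak 18
PKG3@2: d1:13  d2:16  d3:14  d4:5  d5:0  d6:0  d7:0 → peak 16
PKG3@3: d1:13  d2:11  d3:14  d4:5  d5:5  d6:0  d7:0 → peak 14
PKG3@4: d1:13  d2:11  d3:9  d4:5  d5:5  d6:5  d7:0 → peak 13
PKG3@5: d1:13  d2:11  d3:9  d4:0  d5:5  d6:5  d7:5 → peak 13
Best is PKG3@4, peak 13.

13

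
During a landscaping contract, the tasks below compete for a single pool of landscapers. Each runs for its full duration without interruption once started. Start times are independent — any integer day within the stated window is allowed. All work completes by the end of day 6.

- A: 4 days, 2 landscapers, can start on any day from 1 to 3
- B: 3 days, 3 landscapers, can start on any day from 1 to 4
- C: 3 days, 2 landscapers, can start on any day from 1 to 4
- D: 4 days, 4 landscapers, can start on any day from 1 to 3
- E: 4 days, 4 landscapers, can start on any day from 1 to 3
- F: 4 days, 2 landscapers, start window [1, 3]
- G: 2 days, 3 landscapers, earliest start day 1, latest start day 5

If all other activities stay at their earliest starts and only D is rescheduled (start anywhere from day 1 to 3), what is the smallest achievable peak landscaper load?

17

D@1: d1:20  d2:20  d3:17  d4:12  d5:0  d6:0 → peak 20
D@2: d1:16  d2:20  d3:17  d4:12  d5:4  d6:0 → peak 20
D@3: d1:16  d2:16  d3:17  d4:12  d5:4  d6:4 → peak 17
Best is D@3, peak 17.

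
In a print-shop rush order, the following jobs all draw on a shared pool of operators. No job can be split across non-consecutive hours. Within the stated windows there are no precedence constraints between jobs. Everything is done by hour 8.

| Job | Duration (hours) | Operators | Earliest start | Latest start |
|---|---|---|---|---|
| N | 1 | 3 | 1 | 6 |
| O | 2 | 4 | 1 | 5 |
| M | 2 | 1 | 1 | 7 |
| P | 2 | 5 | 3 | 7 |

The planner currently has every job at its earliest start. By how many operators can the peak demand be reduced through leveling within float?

3

Early-start peak: h1:8  h2:5  h3:5  h4:5  h5:0  h6:0  h7:0  h8:0 ⇒ 8.
Leveled (N@1, O@2, M@1, P@4): h1:4  h2:5  h3:4  h4:5  h5:5  h6:0  h7:0  h8:0 ⇒ 5.
Reduction 8 − 5 = 3.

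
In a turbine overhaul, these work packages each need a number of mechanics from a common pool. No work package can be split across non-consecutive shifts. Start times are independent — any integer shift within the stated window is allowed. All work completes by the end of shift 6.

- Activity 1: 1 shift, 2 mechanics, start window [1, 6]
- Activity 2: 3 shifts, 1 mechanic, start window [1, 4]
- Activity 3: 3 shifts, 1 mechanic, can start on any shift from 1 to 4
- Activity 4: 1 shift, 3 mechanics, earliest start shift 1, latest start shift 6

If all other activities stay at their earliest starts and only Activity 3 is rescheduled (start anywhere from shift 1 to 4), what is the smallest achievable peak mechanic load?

Activity 3@1: s1:7  s2:2  s3:2  s4:0  s5:0  s6:0 → peak 7
Activity 3@2: s1:6  s2:2  s3:2  s4:1  s5:0  s6:0 → peak 6
Activity 3@3: s1:6  s2:1  s3:2  s4:1  s5:1  s6:0 → peak 6
Activity 3@4: s1:6  s2:1  s3:1  s4:1  s5:1  s6:1 → peak 6
Best is Activity 3@2, peak 6.

6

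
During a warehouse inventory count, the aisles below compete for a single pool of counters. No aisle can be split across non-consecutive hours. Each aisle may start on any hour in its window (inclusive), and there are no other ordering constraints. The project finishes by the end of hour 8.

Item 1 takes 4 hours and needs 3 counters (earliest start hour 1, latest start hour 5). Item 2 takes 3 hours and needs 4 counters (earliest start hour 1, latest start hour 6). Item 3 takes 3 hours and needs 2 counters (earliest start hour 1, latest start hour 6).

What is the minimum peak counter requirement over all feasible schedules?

5

Early-start (Item 1@1, Item 2@1, Item 3@1) gives peak 9: h1:9  h2:9  h3:9  h4:3  h5:0  h6:0  h7:0  h8:0.
Shift Item 2→5.
Schedule Item 1@1, Item 2@5, Item 3@1: h1:5  h2:5  h3:5  h4:3  h5:4  h6:4  h7:4  h8:0 — peak 5.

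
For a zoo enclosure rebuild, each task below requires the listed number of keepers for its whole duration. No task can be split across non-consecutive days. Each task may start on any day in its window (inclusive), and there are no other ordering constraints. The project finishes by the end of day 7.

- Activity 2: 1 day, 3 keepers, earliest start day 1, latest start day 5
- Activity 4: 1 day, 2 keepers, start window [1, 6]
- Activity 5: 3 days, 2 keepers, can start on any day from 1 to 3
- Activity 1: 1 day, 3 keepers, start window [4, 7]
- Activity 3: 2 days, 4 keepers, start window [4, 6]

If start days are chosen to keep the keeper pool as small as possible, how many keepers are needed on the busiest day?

4

Early-start (Activity 2@1, Activity 4@1, Activity 5@1, Activity 1@4, Activity 3@4) gives peak 7: d1:7  d2:2  d3:2  d4:7  d5:4  d6:0  d7:0.
Shift Activity 4→2, Activity 5→2, Activity 1→5, Activity 3→6.
Schedule Activity 2@1, Activity 4@2, Activity 5@2, Activity 1@5, Activity 3@6: d1:3  d2:4  d3:2  d4:2  d5:3  d6:4  d7:4 — peak 4.
Total keeper-days = 22 over 7 days ⇒ peak ≥ ⌈22/7⌉ = 4, so 4 is optimal.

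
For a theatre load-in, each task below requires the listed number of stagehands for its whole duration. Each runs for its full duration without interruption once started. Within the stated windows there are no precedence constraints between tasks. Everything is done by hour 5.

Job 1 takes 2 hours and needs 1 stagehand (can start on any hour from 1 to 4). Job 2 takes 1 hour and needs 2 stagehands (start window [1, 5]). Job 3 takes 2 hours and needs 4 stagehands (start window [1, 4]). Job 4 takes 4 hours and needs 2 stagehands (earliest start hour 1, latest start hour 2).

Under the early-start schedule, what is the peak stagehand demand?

Early-start schedule: Job 1@1, Job 2@1, Job 3@1, Job 4@1.
Load per hour: hour 1: 9, hour 2: 7, hour 3: 2, hour 4: 2, hour 5: 0.
Peak is 9.

9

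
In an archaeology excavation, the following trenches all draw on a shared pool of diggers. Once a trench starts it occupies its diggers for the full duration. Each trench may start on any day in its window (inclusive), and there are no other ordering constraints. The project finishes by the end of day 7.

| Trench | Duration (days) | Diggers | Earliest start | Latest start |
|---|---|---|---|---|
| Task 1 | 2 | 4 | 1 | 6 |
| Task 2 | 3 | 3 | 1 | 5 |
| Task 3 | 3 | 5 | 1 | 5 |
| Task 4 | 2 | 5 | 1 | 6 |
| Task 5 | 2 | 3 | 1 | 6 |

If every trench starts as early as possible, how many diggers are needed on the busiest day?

20

Early-start schedule: Task 1@1, Task 2@1, Task 3@1, Task 4@1, Task 5@1.
Load per day: day 1: 20, day 2: 20, day 3: 8, day 4: 0, day 5: 0, day 6: 0, day 7: 0.
Peak is 20.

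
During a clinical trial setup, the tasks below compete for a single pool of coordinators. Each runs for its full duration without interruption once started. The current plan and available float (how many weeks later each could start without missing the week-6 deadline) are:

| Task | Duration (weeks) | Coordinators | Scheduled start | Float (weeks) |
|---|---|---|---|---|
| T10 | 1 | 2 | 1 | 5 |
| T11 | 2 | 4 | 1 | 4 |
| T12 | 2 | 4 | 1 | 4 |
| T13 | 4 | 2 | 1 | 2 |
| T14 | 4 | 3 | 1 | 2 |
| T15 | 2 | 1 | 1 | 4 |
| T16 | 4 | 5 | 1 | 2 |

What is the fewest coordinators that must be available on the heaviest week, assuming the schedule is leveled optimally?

Early-start (T10@1, T11@1, T12@1, T13@1, T14@1, T15@1, T16@1) gives peak 21: w1:21  w2:19  w3:10  w4:10  w5:0  w6:0.
Shift T13→2, T14→3, T16→3.
Schedule T10@1, T11@1, T12@1, T13@2, T14@3, T15@1, T16@3: w1:11  w2:11  w3:10  w4:10  w5:10  w6:8 — peak 11.

11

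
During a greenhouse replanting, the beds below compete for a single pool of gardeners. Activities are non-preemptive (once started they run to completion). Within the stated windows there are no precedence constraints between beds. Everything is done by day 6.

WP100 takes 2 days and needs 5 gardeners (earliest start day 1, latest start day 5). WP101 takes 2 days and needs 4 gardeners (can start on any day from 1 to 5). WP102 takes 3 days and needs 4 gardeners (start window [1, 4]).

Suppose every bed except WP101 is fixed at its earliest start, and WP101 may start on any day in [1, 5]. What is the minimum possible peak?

WP101@1: d1:13  d2:13  d3:4  d4:0  d5:0  d6:0 → peak 13
WP101@2: d1:9  d2:13  d3:8  d4:0  d5:0  d6:0 → peak 13
WP101@3: d1:9  d2:9  d3:8  d4:4  d5:0  d6:0 → peak 9
WP101@4: d1:9  d2:9  d3:4  d4:4  d5:4  d6:0 → peak 9
WP101@5: d1:9  d2:9  d3:4  d4:0  d5:4  d6:4 → peak 9
Best is WP101@3, peak 9.

9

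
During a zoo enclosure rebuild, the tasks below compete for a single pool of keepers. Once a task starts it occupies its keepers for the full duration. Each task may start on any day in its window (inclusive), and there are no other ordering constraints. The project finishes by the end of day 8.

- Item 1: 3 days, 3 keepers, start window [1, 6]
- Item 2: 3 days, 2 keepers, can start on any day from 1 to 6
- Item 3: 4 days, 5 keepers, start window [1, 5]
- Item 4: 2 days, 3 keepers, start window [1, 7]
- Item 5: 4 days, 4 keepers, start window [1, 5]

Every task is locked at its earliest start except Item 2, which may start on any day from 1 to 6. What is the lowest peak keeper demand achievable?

15

Item 2@1: d1:17  d2:17  d3:14  d4:9  d5:0  d6:0  d7:0  d8:0 → peak 17
Item 2@2: d1:15  d2:17  d3:14  d4:11  d5:0  d6:0  d7:0  d8:0 → peak 17
Item 2@3: d1:15  d2:15  d3:14  d4:11  d5:2  d6:0  d7:0  d8:0 → peak 15
Item 2@4: d1:15  d2:15  d3:12  d4:11  d5:2  d6:2  d7:0  d8:0 → peak 15
Item 2@5: d1:15  d2:15  d3:12  d4:9  d5:2  d6:2  d7:2  d8:0 → peak 15
Item 2@6: d1:15  d2:15  d3:12  d4:9  d5:0  d6:2  d7:2  d8:2 → peak 15
Best is Item 2@3, peak 15.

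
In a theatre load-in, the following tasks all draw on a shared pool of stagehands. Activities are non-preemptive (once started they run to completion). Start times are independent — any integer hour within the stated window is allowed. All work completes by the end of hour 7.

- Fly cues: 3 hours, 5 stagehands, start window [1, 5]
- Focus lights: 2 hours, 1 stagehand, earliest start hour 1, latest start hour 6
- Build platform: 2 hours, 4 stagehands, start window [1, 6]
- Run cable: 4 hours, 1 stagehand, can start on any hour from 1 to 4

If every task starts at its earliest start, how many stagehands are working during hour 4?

At early start, hour 4 has: Run cable.
Demand: 1 = 1.

1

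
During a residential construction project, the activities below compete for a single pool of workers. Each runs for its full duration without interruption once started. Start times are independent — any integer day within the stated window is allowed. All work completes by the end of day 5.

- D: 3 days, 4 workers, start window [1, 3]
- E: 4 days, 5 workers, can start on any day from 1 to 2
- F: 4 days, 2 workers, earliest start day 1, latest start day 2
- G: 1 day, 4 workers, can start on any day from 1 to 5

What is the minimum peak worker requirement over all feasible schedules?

11

Early-start (D@1, E@1, F@1, G@1) gives peak 15: d1:15  d2:11  d3:11  d4:7  d5:0.
Shift G→4.
Schedule D@1, E@1, F@1, G@4: d1:11  d2:11  d3:11  d4:11  d5:0 — peak 11.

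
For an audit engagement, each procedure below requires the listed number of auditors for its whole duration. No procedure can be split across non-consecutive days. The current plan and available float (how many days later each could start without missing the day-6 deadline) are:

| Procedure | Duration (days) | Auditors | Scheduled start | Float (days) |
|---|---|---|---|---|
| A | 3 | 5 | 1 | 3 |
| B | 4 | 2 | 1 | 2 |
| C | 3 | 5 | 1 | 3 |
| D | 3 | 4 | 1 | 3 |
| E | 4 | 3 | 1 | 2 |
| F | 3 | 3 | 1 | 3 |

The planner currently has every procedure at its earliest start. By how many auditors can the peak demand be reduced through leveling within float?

8

Early-start peak: d1:22  d2:22  d3:22  d4:5  d5:0  d6:0 ⇒ 22.
Leveled (A@1, B@1, C@4, D@1, E@1, F@4): d1:14  d2:14  d3:14  d4:13  d5:8  d6:8 ⇒ 14.
Reduction 22 − 14 = 8.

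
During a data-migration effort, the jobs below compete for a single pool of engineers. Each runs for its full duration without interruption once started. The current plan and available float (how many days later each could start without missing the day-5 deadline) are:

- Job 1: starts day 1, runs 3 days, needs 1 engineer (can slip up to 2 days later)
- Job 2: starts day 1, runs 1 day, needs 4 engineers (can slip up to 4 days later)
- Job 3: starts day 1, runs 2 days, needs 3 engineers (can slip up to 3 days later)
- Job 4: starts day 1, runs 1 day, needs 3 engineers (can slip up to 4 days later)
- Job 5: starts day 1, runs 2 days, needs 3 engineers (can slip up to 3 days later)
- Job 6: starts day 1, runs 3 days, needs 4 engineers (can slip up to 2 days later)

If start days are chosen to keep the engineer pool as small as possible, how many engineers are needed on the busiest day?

Early-start (Job 1@1, Job 2@1, Job 3@1, Job 4@1, Job 5@1, Job 6@1) gives peak 18: d1:18  d2:11  d3:5  d4:0  d5:0.
Shift Job 4→2, Job 5→3, Job 6→3.
Schedule Job 1@1, Job 2@1, Job 3@1, Job 4@2, Job 5@3, Job 6@3: d1:8  d2:7  d3:8  d4:7  d5:4 — peak 8.

8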